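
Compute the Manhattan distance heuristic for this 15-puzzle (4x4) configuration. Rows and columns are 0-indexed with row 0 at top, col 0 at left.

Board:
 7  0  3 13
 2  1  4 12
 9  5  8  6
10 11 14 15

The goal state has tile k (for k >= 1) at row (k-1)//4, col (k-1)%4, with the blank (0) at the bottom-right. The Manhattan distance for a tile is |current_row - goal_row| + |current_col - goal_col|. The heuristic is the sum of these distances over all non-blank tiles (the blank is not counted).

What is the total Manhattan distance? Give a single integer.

Answer: 29

Derivation:
Tile 7: (0,0)->(1,2) = 3
Tile 3: (0,2)->(0,2) = 0
Tile 13: (0,3)->(3,0) = 6
Tile 2: (1,0)->(0,1) = 2
Tile 1: (1,1)->(0,0) = 2
Tile 4: (1,2)->(0,3) = 2
Tile 12: (1,3)->(2,3) = 1
Tile 9: (2,0)->(2,0) = 0
Tile 5: (2,1)->(1,0) = 2
Tile 8: (2,2)->(1,3) = 2
Tile 6: (2,3)->(1,1) = 3
Tile 10: (3,0)->(2,1) = 2
Tile 11: (3,1)->(2,2) = 2
Tile 14: (3,2)->(3,1) = 1
Tile 15: (3,3)->(3,2) = 1
Sum: 3 + 0 + 6 + 2 + 2 + 2 + 1 + 0 + 2 + 2 + 3 + 2 + 2 + 1 + 1 = 29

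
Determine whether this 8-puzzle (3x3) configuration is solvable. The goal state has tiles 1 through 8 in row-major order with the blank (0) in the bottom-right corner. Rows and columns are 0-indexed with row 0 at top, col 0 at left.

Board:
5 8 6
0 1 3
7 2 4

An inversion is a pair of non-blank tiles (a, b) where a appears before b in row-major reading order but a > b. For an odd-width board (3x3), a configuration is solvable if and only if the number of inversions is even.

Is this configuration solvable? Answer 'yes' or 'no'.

Inversions (pairs i<j in row-major order where tile[i] > tile[j] > 0): 17
17 is odd, so the puzzle is not solvable.

Answer: no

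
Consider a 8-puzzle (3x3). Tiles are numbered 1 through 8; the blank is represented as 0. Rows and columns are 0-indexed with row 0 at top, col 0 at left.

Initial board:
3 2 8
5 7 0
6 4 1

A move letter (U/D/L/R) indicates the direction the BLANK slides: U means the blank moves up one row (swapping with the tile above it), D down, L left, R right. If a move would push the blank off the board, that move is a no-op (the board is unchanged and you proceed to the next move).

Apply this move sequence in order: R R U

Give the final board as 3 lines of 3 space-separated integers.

Answer: 3 2 0
5 7 8
6 4 1

Derivation:
After move 1 (R):
3 2 8
5 7 0
6 4 1

After move 2 (R):
3 2 8
5 7 0
6 4 1

After move 3 (U):
3 2 0
5 7 8
6 4 1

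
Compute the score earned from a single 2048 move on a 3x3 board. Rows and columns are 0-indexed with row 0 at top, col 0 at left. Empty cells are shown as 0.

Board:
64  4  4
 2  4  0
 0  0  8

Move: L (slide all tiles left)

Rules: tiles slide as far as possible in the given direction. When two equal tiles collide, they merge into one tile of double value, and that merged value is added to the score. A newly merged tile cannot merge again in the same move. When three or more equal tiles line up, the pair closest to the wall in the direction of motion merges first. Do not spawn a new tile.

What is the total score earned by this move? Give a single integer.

Slide left:
row 0: [64, 4, 4] -> [64, 8, 0]  score +8 (running 8)
row 1: [2, 4, 0] -> [2, 4, 0]  score +0 (running 8)
row 2: [0, 0, 8] -> [8, 0, 0]  score +0 (running 8)
Board after move:
64  8  0
 2  4  0
 8  0  0

Answer: 8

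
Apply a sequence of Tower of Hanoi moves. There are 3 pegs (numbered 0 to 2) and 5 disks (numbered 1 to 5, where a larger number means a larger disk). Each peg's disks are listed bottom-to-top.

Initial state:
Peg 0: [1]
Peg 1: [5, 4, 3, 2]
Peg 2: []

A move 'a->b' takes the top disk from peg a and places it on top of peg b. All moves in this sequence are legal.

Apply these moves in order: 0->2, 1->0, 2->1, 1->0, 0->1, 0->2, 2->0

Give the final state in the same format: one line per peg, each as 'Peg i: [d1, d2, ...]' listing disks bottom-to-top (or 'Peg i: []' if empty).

After move 1 (0->2):
Peg 0: []
Peg 1: [5, 4, 3, 2]
Peg 2: [1]

After move 2 (1->0):
Peg 0: [2]
Peg 1: [5, 4, 3]
Peg 2: [1]

After move 3 (2->1):
Peg 0: [2]
Peg 1: [5, 4, 3, 1]
Peg 2: []

After move 4 (1->0):
Peg 0: [2, 1]
Peg 1: [5, 4, 3]
Peg 2: []

After move 5 (0->1):
Peg 0: [2]
Peg 1: [5, 4, 3, 1]
Peg 2: []

After move 6 (0->2):
Peg 0: []
Peg 1: [5, 4, 3, 1]
Peg 2: [2]

After move 7 (2->0):
Peg 0: [2]
Peg 1: [5, 4, 3, 1]
Peg 2: []

Answer: Peg 0: [2]
Peg 1: [5, 4, 3, 1]
Peg 2: []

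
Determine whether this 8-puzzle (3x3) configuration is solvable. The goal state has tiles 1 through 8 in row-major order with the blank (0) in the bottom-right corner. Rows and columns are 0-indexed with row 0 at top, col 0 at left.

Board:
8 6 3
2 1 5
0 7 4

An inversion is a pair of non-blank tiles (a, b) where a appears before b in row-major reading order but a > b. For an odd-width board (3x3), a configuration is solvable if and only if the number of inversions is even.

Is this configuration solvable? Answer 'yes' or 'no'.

Inversions (pairs i<j in row-major order where tile[i] > tile[j] > 0): 17
17 is odd, so the puzzle is not solvable.

Answer: no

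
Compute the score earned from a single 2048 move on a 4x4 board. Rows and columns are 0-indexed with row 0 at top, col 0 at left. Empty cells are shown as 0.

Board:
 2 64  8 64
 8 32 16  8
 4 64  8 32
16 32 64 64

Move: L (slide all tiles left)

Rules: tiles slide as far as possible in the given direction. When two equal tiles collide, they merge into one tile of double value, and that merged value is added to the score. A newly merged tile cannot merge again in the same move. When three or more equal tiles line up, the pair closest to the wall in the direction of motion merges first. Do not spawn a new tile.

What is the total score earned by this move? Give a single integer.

Slide left:
row 0: [2, 64, 8, 64] -> [2, 64, 8, 64]  score +0 (running 0)
row 1: [8, 32, 16, 8] -> [8, 32, 16, 8]  score +0 (running 0)
row 2: [4, 64, 8, 32] -> [4, 64, 8, 32]  score +0 (running 0)
row 3: [16, 32, 64, 64] -> [16, 32, 128, 0]  score +128 (running 128)
Board after move:
  2  64   8  64
  8  32  16   8
  4  64   8  32
 16  32 128   0

Answer: 128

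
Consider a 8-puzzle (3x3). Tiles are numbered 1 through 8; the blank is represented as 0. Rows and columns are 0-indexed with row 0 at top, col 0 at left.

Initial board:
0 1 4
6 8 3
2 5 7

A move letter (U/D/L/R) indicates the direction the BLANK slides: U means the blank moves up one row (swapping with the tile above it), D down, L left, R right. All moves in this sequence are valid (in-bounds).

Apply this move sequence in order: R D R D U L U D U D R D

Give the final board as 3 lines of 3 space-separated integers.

Answer: 1 8 4
6 3 7
2 5 0

Derivation:
After move 1 (R):
1 0 4
6 8 3
2 5 7

After move 2 (D):
1 8 4
6 0 3
2 5 7

After move 3 (R):
1 8 4
6 3 0
2 5 7

After move 4 (D):
1 8 4
6 3 7
2 5 0

After move 5 (U):
1 8 4
6 3 0
2 5 7

After move 6 (L):
1 8 4
6 0 3
2 5 7

After move 7 (U):
1 0 4
6 8 3
2 5 7

After move 8 (D):
1 8 4
6 0 3
2 5 7

After move 9 (U):
1 0 4
6 8 3
2 5 7

After move 10 (D):
1 8 4
6 0 3
2 5 7

After move 11 (R):
1 8 4
6 3 0
2 5 7

After move 12 (D):
1 8 4
6 3 7
2 5 0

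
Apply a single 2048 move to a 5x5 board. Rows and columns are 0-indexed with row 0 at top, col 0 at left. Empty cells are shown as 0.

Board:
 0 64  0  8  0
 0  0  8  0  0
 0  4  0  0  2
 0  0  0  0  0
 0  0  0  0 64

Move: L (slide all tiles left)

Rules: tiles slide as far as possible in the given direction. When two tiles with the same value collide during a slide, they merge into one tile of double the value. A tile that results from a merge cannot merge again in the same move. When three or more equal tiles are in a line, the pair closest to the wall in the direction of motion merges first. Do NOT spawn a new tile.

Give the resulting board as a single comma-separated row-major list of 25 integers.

Answer: 64, 8, 0, 0, 0, 8, 0, 0, 0, 0, 4, 2, 0, 0, 0, 0, 0, 0, 0, 0, 64, 0, 0, 0, 0

Derivation:
Slide left:
row 0: [0, 64, 0, 8, 0] -> [64, 8, 0, 0, 0]
row 1: [0, 0, 8, 0, 0] -> [8, 0, 0, 0, 0]
row 2: [0, 4, 0, 0, 2] -> [4, 2, 0, 0, 0]
row 3: [0, 0, 0, 0, 0] -> [0, 0, 0, 0, 0]
row 4: [0, 0, 0, 0, 64] -> [64, 0, 0, 0, 0]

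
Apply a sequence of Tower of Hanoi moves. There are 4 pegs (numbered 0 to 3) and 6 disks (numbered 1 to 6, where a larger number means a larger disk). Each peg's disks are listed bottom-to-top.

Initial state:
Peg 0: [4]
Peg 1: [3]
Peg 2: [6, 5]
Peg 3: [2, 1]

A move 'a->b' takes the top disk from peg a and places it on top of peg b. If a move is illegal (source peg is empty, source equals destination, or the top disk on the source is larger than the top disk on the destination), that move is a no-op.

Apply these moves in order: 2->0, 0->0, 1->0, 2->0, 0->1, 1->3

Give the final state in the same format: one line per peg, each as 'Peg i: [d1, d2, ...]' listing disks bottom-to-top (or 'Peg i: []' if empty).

After move 1 (2->0):
Peg 0: [4]
Peg 1: [3]
Peg 2: [6, 5]
Peg 3: [2, 1]

After move 2 (0->0):
Peg 0: [4]
Peg 1: [3]
Peg 2: [6, 5]
Peg 3: [2, 1]

After move 3 (1->0):
Peg 0: [4, 3]
Peg 1: []
Peg 2: [6, 5]
Peg 3: [2, 1]

After move 4 (2->0):
Peg 0: [4, 3]
Peg 1: []
Peg 2: [6, 5]
Peg 3: [2, 1]

After move 5 (0->1):
Peg 0: [4]
Peg 1: [3]
Peg 2: [6, 5]
Peg 3: [2, 1]

After move 6 (1->3):
Peg 0: [4]
Peg 1: [3]
Peg 2: [6, 5]
Peg 3: [2, 1]

Answer: Peg 0: [4]
Peg 1: [3]
Peg 2: [6, 5]
Peg 3: [2, 1]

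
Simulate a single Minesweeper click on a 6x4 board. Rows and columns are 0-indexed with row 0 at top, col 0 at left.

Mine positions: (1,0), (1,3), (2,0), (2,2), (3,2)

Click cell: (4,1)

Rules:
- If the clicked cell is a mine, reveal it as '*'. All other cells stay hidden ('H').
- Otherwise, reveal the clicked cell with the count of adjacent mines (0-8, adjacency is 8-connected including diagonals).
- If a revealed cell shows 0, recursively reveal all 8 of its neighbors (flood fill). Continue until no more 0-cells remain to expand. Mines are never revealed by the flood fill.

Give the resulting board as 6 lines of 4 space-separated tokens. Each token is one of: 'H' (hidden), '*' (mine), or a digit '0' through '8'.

H H H H
H H H H
H H H H
H H H H
H 1 H H
H H H H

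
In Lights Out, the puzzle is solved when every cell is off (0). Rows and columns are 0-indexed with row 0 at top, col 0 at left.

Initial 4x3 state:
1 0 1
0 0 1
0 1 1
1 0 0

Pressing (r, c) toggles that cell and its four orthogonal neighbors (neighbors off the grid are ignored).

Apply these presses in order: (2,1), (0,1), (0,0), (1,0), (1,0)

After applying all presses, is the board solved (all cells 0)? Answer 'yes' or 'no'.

After press 1 at (2,1):
1 0 1
0 1 1
1 0 0
1 1 0

After press 2 at (0,1):
0 1 0
0 0 1
1 0 0
1 1 0

After press 3 at (0,0):
1 0 0
1 0 1
1 0 0
1 1 0

After press 4 at (1,0):
0 0 0
0 1 1
0 0 0
1 1 0

After press 5 at (1,0):
1 0 0
1 0 1
1 0 0
1 1 0

Lights still on: 6

Answer: no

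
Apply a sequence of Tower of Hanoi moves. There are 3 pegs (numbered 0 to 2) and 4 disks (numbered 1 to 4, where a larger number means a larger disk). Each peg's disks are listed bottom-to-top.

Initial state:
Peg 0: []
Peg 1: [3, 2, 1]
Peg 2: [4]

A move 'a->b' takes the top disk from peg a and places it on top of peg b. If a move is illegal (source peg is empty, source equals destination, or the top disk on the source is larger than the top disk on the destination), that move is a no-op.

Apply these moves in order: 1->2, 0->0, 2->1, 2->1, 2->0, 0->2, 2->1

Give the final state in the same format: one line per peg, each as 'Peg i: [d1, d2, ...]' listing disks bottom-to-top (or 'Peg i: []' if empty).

Answer: Peg 0: []
Peg 1: [3, 2, 1]
Peg 2: [4]

Derivation:
After move 1 (1->2):
Peg 0: []
Peg 1: [3, 2]
Peg 2: [4, 1]

After move 2 (0->0):
Peg 0: []
Peg 1: [3, 2]
Peg 2: [4, 1]

After move 3 (2->1):
Peg 0: []
Peg 1: [3, 2, 1]
Peg 2: [4]

After move 4 (2->1):
Peg 0: []
Peg 1: [3, 2, 1]
Peg 2: [4]

After move 5 (2->0):
Peg 0: [4]
Peg 1: [3, 2, 1]
Peg 2: []

After move 6 (0->2):
Peg 0: []
Peg 1: [3, 2, 1]
Peg 2: [4]

After move 7 (2->1):
Peg 0: []
Peg 1: [3, 2, 1]
Peg 2: [4]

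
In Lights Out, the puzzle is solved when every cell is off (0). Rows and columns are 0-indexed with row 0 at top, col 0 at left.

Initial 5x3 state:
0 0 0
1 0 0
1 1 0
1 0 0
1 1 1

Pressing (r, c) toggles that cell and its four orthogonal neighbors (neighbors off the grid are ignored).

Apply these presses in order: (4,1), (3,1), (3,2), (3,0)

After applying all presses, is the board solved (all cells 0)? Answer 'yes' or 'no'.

Answer: no

Derivation:
After press 1 at (4,1):
0 0 0
1 0 0
1 1 0
1 1 0
0 0 0

After press 2 at (3,1):
0 0 0
1 0 0
1 0 0
0 0 1
0 1 0

After press 3 at (3,2):
0 0 0
1 0 0
1 0 1
0 1 0
0 1 1

After press 4 at (3,0):
0 0 0
1 0 0
0 0 1
1 0 0
1 1 1

Lights still on: 6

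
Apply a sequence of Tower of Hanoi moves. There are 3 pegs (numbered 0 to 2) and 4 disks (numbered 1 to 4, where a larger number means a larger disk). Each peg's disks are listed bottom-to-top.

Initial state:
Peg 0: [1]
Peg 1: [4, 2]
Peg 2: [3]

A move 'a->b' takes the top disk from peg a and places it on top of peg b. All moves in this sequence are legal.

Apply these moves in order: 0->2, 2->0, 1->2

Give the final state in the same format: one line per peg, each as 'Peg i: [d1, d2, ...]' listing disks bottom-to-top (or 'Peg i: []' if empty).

After move 1 (0->2):
Peg 0: []
Peg 1: [4, 2]
Peg 2: [3, 1]

After move 2 (2->0):
Peg 0: [1]
Peg 1: [4, 2]
Peg 2: [3]

After move 3 (1->2):
Peg 0: [1]
Peg 1: [4]
Peg 2: [3, 2]

Answer: Peg 0: [1]
Peg 1: [4]
Peg 2: [3, 2]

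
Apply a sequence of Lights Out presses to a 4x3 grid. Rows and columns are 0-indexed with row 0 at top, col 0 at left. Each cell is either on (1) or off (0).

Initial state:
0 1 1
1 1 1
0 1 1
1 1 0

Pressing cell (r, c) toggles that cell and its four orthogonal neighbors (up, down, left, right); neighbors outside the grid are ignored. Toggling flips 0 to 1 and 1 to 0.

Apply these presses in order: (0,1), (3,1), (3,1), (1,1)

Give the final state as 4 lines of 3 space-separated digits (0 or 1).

Answer: 1 1 0
0 1 0
0 0 1
1 1 0

Derivation:
After press 1 at (0,1):
1 0 0
1 0 1
0 1 1
1 1 0

After press 2 at (3,1):
1 0 0
1 0 1
0 0 1
0 0 1

After press 3 at (3,1):
1 0 0
1 0 1
0 1 1
1 1 0

After press 4 at (1,1):
1 1 0
0 1 0
0 0 1
1 1 0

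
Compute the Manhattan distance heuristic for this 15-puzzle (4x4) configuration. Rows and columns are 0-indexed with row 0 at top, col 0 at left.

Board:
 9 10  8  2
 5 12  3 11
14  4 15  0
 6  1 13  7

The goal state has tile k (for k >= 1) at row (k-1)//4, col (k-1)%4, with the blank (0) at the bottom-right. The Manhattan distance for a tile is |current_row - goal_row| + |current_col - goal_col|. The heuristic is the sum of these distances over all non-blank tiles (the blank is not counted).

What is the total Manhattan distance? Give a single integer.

Tile 9: (0,0)->(2,0) = 2
Tile 10: (0,1)->(2,1) = 2
Tile 8: (0,2)->(1,3) = 2
Tile 2: (0,3)->(0,1) = 2
Tile 5: (1,0)->(1,0) = 0
Tile 12: (1,1)->(2,3) = 3
Tile 3: (1,2)->(0,2) = 1
Tile 11: (1,3)->(2,2) = 2
Tile 14: (2,0)->(3,1) = 2
Tile 4: (2,1)->(0,3) = 4
Tile 15: (2,2)->(3,2) = 1
Tile 6: (3,0)->(1,1) = 3
Tile 1: (3,1)->(0,0) = 4
Tile 13: (3,2)->(3,0) = 2
Tile 7: (3,3)->(1,2) = 3
Sum: 2 + 2 + 2 + 2 + 0 + 3 + 1 + 2 + 2 + 4 + 1 + 3 + 4 + 2 + 3 = 33

Answer: 33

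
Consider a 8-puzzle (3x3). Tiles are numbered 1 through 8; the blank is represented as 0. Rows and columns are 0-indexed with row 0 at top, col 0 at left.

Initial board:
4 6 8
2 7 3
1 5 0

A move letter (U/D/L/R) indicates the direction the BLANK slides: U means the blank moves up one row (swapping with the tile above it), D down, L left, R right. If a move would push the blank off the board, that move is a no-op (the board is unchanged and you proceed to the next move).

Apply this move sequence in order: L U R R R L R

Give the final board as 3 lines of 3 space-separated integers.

After move 1 (L):
4 6 8
2 7 3
1 0 5

After move 2 (U):
4 6 8
2 0 3
1 7 5

After move 3 (R):
4 6 8
2 3 0
1 7 5

After move 4 (R):
4 6 8
2 3 0
1 7 5

After move 5 (R):
4 6 8
2 3 0
1 7 5

After move 6 (L):
4 6 8
2 0 3
1 7 5

After move 7 (R):
4 6 8
2 3 0
1 7 5

Answer: 4 6 8
2 3 0
1 7 5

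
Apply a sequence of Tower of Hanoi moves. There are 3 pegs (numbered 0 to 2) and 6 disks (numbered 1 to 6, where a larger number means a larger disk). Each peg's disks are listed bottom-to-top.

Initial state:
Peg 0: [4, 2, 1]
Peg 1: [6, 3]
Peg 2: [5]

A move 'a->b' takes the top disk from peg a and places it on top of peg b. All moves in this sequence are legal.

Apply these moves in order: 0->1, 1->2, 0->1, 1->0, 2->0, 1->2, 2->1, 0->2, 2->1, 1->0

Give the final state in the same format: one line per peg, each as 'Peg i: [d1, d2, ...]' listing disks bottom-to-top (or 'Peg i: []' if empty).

After move 1 (0->1):
Peg 0: [4, 2]
Peg 1: [6, 3, 1]
Peg 2: [5]

After move 2 (1->2):
Peg 0: [4, 2]
Peg 1: [6, 3]
Peg 2: [5, 1]

After move 3 (0->1):
Peg 0: [4]
Peg 1: [6, 3, 2]
Peg 2: [5, 1]

After move 4 (1->0):
Peg 0: [4, 2]
Peg 1: [6, 3]
Peg 2: [5, 1]

After move 5 (2->0):
Peg 0: [4, 2, 1]
Peg 1: [6, 3]
Peg 2: [5]

After move 6 (1->2):
Peg 0: [4, 2, 1]
Peg 1: [6]
Peg 2: [5, 3]

After move 7 (2->1):
Peg 0: [4, 2, 1]
Peg 1: [6, 3]
Peg 2: [5]

After move 8 (0->2):
Peg 0: [4, 2]
Peg 1: [6, 3]
Peg 2: [5, 1]

After move 9 (2->1):
Peg 0: [4, 2]
Peg 1: [6, 3, 1]
Peg 2: [5]

After move 10 (1->0):
Peg 0: [4, 2, 1]
Peg 1: [6, 3]
Peg 2: [5]

Answer: Peg 0: [4, 2, 1]
Peg 1: [6, 3]
Peg 2: [5]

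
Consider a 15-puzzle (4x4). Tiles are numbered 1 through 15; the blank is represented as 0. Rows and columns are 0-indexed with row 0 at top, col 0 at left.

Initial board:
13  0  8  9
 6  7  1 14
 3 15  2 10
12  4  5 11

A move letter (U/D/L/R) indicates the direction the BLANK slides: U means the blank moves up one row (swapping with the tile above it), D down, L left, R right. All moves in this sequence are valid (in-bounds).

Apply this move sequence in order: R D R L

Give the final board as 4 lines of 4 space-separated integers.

Answer: 13  8  1  9
 6  7  0 14
 3 15  2 10
12  4  5 11

Derivation:
After move 1 (R):
13  8  0  9
 6  7  1 14
 3 15  2 10
12  4  5 11

After move 2 (D):
13  8  1  9
 6  7  0 14
 3 15  2 10
12  4  5 11

After move 3 (R):
13  8  1  9
 6  7 14  0
 3 15  2 10
12  4  5 11

After move 4 (L):
13  8  1  9
 6  7  0 14
 3 15  2 10
12  4  5 11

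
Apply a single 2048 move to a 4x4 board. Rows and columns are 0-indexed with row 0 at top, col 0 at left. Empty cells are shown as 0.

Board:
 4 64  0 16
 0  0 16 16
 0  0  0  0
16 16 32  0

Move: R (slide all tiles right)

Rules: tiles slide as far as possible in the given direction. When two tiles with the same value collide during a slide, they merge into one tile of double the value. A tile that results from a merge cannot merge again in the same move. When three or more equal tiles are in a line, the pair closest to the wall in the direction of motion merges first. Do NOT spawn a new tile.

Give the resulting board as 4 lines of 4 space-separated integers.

Slide right:
row 0: [4, 64, 0, 16] -> [0, 4, 64, 16]
row 1: [0, 0, 16, 16] -> [0, 0, 0, 32]
row 2: [0, 0, 0, 0] -> [0, 0, 0, 0]
row 3: [16, 16, 32, 0] -> [0, 0, 32, 32]

Answer:  0  4 64 16
 0  0  0 32
 0  0  0  0
 0  0 32 32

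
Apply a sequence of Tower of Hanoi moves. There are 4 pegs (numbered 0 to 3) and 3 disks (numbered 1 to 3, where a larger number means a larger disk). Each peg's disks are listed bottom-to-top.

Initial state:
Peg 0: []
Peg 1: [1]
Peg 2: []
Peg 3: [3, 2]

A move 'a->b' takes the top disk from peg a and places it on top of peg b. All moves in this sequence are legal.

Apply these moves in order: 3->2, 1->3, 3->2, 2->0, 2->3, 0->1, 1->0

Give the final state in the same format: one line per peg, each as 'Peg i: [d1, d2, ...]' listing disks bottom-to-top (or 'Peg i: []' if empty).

Answer: Peg 0: [1]
Peg 1: []
Peg 2: []
Peg 3: [3, 2]

Derivation:
After move 1 (3->2):
Peg 0: []
Peg 1: [1]
Peg 2: [2]
Peg 3: [3]

After move 2 (1->3):
Peg 0: []
Peg 1: []
Peg 2: [2]
Peg 3: [3, 1]

After move 3 (3->2):
Peg 0: []
Peg 1: []
Peg 2: [2, 1]
Peg 3: [3]

After move 4 (2->0):
Peg 0: [1]
Peg 1: []
Peg 2: [2]
Peg 3: [3]

After move 5 (2->3):
Peg 0: [1]
Peg 1: []
Peg 2: []
Peg 3: [3, 2]

After move 6 (0->1):
Peg 0: []
Peg 1: [1]
Peg 2: []
Peg 3: [3, 2]

After move 7 (1->0):
Peg 0: [1]
Peg 1: []
Peg 2: []
Peg 3: [3, 2]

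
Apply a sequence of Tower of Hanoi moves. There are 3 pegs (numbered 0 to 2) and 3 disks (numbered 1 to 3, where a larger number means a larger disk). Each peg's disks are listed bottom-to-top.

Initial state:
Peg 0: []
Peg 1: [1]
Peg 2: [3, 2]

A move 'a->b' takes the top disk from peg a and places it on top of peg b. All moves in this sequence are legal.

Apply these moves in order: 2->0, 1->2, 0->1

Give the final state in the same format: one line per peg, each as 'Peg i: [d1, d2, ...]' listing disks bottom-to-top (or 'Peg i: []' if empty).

After move 1 (2->0):
Peg 0: [2]
Peg 1: [1]
Peg 2: [3]

After move 2 (1->2):
Peg 0: [2]
Peg 1: []
Peg 2: [3, 1]

After move 3 (0->1):
Peg 0: []
Peg 1: [2]
Peg 2: [3, 1]

Answer: Peg 0: []
Peg 1: [2]
Peg 2: [3, 1]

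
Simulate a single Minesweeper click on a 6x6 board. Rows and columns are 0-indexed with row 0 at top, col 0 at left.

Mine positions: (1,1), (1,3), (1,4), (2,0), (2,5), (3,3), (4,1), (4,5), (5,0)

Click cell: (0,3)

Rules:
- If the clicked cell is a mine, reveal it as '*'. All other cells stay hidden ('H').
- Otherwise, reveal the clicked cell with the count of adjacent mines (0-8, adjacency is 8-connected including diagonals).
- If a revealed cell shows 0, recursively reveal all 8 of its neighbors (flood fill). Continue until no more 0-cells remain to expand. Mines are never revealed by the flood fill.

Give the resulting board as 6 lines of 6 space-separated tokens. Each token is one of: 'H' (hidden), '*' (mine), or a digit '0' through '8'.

H H H 2 H H
H H H H H H
H H H H H H
H H H H H H
H H H H H H
H H H H H H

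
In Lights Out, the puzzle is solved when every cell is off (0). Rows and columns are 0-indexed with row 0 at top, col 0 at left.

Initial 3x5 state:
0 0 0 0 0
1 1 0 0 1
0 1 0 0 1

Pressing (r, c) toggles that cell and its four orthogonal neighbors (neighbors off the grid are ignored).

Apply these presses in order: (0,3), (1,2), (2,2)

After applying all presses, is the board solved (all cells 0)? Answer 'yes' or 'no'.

Answer: no

Derivation:
After press 1 at (0,3):
0 0 1 1 1
1 1 0 1 1
0 1 0 0 1

After press 2 at (1,2):
0 0 0 1 1
1 0 1 0 1
0 1 1 0 1

After press 3 at (2,2):
0 0 0 1 1
1 0 0 0 1
0 0 0 1 1

Lights still on: 6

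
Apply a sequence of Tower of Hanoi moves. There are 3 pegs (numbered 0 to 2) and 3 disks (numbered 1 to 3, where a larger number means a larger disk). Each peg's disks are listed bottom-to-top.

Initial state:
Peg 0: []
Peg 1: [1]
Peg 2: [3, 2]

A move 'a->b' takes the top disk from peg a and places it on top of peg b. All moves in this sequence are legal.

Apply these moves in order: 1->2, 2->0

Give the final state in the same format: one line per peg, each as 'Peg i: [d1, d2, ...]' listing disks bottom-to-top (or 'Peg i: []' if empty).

After move 1 (1->2):
Peg 0: []
Peg 1: []
Peg 2: [3, 2, 1]

After move 2 (2->0):
Peg 0: [1]
Peg 1: []
Peg 2: [3, 2]

Answer: Peg 0: [1]
Peg 1: []
Peg 2: [3, 2]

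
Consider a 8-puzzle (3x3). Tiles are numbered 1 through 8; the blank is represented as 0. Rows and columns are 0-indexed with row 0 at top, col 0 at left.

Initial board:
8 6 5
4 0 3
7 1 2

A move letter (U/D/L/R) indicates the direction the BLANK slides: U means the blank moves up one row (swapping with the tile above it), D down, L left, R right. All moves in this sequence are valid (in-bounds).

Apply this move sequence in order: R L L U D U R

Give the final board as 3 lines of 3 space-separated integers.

After move 1 (R):
8 6 5
4 3 0
7 1 2

After move 2 (L):
8 6 5
4 0 3
7 1 2

After move 3 (L):
8 6 5
0 4 3
7 1 2

After move 4 (U):
0 6 5
8 4 3
7 1 2

After move 5 (D):
8 6 5
0 4 3
7 1 2

After move 6 (U):
0 6 5
8 4 3
7 1 2

After move 7 (R):
6 0 5
8 4 3
7 1 2

Answer: 6 0 5
8 4 3
7 1 2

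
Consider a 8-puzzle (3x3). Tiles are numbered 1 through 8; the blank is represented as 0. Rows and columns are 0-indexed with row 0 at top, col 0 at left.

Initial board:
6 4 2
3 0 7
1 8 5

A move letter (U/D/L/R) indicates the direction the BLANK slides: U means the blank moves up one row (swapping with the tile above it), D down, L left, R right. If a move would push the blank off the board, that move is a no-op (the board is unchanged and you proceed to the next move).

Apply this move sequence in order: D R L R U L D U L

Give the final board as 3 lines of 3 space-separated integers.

After move 1 (D):
6 4 2
3 8 7
1 0 5

After move 2 (R):
6 4 2
3 8 7
1 5 0

After move 3 (L):
6 4 2
3 8 7
1 0 5

After move 4 (R):
6 4 2
3 8 7
1 5 0

After move 5 (U):
6 4 2
3 8 0
1 5 7

After move 6 (L):
6 4 2
3 0 8
1 5 7

After move 7 (D):
6 4 2
3 5 8
1 0 7

After move 8 (U):
6 4 2
3 0 8
1 5 7

After move 9 (L):
6 4 2
0 3 8
1 5 7

Answer: 6 4 2
0 3 8
1 5 7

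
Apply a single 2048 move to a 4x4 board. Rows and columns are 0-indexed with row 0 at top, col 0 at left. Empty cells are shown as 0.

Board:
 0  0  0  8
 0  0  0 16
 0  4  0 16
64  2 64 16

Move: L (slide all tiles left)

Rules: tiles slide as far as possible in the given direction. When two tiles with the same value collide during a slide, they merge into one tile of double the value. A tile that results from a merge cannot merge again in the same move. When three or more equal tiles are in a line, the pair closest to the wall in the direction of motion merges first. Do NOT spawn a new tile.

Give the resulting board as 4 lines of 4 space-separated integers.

Slide left:
row 0: [0, 0, 0, 8] -> [8, 0, 0, 0]
row 1: [0, 0, 0, 16] -> [16, 0, 0, 0]
row 2: [0, 4, 0, 16] -> [4, 16, 0, 0]
row 3: [64, 2, 64, 16] -> [64, 2, 64, 16]

Answer:  8  0  0  0
16  0  0  0
 4 16  0  0
64  2 64 16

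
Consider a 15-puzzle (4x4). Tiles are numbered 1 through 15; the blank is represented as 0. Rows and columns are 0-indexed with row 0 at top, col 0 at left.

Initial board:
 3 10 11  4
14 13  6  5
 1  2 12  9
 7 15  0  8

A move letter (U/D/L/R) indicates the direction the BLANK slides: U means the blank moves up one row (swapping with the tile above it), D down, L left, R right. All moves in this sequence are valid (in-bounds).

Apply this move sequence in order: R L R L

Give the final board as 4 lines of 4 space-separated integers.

Answer:  3 10 11  4
14 13  6  5
 1  2 12  9
 7 15  0  8

Derivation:
After move 1 (R):
 3 10 11  4
14 13  6  5
 1  2 12  9
 7 15  8  0

After move 2 (L):
 3 10 11  4
14 13  6  5
 1  2 12  9
 7 15  0  8

After move 3 (R):
 3 10 11  4
14 13  6  5
 1  2 12  9
 7 15  8  0

After move 4 (L):
 3 10 11  4
14 13  6  5
 1  2 12  9
 7 15  0  8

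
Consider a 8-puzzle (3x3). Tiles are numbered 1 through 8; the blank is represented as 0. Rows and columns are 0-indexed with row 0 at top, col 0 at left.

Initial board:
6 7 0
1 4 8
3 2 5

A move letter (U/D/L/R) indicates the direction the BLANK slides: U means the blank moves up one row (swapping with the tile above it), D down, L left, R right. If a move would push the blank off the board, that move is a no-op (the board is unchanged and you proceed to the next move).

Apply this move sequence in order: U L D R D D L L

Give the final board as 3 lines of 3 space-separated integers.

Answer: 6 4 7
1 8 5
0 3 2

Derivation:
After move 1 (U):
6 7 0
1 4 8
3 2 5

After move 2 (L):
6 0 7
1 4 8
3 2 5

After move 3 (D):
6 4 7
1 0 8
3 2 5

After move 4 (R):
6 4 7
1 8 0
3 2 5

After move 5 (D):
6 4 7
1 8 5
3 2 0

After move 6 (D):
6 4 7
1 8 5
3 2 0

After move 7 (L):
6 4 7
1 8 5
3 0 2

After move 8 (L):
6 4 7
1 8 5
0 3 2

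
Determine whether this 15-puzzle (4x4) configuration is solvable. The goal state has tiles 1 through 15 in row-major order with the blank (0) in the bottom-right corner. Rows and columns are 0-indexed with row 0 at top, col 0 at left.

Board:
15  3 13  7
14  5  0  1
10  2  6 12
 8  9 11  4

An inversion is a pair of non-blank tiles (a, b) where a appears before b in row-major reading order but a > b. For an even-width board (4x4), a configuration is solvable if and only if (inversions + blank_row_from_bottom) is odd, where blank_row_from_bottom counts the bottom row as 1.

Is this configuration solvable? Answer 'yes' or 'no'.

Inversions: 58
Blank is in row 1 (0-indexed from top), which is row 3 counting from the bottom (bottom = 1).
58 + 3 = 61, which is odd, so the puzzle is solvable.

Answer: yes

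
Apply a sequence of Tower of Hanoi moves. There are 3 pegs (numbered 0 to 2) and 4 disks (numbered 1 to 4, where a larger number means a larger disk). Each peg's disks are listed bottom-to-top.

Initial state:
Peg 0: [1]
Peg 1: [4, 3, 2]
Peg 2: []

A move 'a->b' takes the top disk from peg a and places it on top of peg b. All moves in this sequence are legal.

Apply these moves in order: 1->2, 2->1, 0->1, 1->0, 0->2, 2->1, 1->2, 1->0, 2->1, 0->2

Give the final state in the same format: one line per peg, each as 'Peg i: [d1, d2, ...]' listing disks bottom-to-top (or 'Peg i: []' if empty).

Answer: Peg 0: []
Peg 1: [4, 3, 1]
Peg 2: [2]

Derivation:
After move 1 (1->2):
Peg 0: [1]
Peg 1: [4, 3]
Peg 2: [2]

After move 2 (2->1):
Peg 0: [1]
Peg 1: [4, 3, 2]
Peg 2: []

After move 3 (0->1):
Peg 0: []
Peg 1: [4, 3, 2, 1]
Peg 2: []

After move 4 (1->0):
Peg 0: [1]
Peg 1: [4, 3, 2]
Peg 2: []

After move 5 (0->2):
Peg 0: []
Peg 1: [4, 3, 2]
Peg 2: [1]

After move 6 (2->1):
Peg 0: []
Peg 1: [4, 3, 2, 1]
Peg 2: []

After move 7 (1->2):
Peg 0: []
Peg 1: [4, 3, 2]
Peg 2: [1]

After move 8 (1->0):
Peg 0: [2]
Peg 1: [4, 3]
Peg 2: [1]

After move 9 (2->1):
Peg 0: [2]
Peg 1: [4, 3, 1]
Peg 2: []

After move 10 (0->2):
Peg 0: []
Peg 1: [4, 3, 1]
Peg 2: [2]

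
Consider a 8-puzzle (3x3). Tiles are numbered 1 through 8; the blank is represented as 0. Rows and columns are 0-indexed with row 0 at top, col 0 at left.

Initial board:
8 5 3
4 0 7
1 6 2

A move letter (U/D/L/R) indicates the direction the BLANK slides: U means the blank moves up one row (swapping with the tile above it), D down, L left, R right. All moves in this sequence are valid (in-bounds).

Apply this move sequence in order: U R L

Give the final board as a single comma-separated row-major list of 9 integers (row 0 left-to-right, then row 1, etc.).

After move 1 (U):
8 0 3
4 5 7
1 6 2

After move 2 (R):
8 3 0
4 5 7
1 6 2

After move 3 (L):
8 0 3
4 5 7
1 6 2

Answer: 8, 0, 3, 4, 5, 7, 1, 6, 2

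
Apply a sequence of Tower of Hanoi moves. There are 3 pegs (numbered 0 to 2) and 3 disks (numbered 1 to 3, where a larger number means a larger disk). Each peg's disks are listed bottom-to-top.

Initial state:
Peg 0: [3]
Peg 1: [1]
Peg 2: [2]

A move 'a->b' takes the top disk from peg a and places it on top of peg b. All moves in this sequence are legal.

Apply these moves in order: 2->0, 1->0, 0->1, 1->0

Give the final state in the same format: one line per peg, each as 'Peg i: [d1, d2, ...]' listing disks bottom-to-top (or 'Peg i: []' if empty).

After move 1 (2->0):
Peg 0: [3, 2]
Peg 1: [1]
Peg 2: []

After move 2 (1->0):
Peg 0: [3, 2, 1]
Peg 1: []
Peg 2: []

After move 3 (0->1):
Peg 0: [3, 2]
Peg 1: [1]
Peg 2: []

After move 4 (1->0):
Peg 0: [3, 2, 1]
Peg 1: []
Peg 2: []

Answer: Peg 0: [3, 2, 1]
Peg 1: []
Peg 2: []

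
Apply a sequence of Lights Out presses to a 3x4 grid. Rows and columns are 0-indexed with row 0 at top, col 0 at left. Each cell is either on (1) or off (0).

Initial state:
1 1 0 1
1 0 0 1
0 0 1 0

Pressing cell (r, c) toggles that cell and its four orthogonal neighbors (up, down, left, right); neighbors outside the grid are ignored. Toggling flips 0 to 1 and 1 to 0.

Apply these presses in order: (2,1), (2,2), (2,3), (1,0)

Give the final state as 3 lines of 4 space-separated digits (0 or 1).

Answer: 0 1 0 1
0 0 1 0
0 0 0 0

Derivation:
After press 1 at (2,1):
1 1 0 1
1 1 0 1
1 1 0 0

After press 2 at (2,2):
1 1 0 1
1 1 1 1
1 0 1 1

After press 3 at (2,3):
1 1 0 1
1 1 1 0
1 0 0 0

After press 4 at (1,0):
0 1 0 1
0 0 1 0
0 0 0 0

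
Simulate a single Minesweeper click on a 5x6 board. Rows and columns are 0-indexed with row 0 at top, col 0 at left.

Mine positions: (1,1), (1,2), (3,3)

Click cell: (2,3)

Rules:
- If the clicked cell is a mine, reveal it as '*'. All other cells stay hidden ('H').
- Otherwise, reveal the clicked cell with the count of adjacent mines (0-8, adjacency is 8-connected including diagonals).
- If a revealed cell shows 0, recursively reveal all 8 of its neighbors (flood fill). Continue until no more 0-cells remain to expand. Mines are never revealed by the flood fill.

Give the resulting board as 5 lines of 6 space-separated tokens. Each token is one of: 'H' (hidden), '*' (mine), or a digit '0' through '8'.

H H H H H H
H H H H H H
H H H 2 H H
H H H H H H
H H H H H H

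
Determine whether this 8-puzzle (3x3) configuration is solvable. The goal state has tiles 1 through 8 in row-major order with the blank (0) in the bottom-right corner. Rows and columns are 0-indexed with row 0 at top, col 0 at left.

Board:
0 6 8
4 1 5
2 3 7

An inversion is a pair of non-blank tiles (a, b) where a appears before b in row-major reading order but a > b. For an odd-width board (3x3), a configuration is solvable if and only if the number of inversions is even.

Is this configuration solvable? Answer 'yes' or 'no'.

Inversions (pairs i<j in row-major order where tile[i] > tile[j] > 0): 16
16 is even, so the puzzle is solvable.

Answer: yes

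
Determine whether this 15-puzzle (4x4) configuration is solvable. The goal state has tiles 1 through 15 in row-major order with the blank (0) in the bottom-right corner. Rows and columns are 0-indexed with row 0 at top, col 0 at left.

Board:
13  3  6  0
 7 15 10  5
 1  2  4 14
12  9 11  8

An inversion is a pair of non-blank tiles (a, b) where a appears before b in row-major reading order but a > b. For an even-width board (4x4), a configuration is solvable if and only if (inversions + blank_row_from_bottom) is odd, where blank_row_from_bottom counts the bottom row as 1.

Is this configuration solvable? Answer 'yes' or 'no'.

Inversions: 50
Blank is in row 0 (0-indexed from top), which is row 4 counting from the bottom (bottom = 1).
50 + 4 = 54, which is even, so the puzzle is not solvable.

Answer: no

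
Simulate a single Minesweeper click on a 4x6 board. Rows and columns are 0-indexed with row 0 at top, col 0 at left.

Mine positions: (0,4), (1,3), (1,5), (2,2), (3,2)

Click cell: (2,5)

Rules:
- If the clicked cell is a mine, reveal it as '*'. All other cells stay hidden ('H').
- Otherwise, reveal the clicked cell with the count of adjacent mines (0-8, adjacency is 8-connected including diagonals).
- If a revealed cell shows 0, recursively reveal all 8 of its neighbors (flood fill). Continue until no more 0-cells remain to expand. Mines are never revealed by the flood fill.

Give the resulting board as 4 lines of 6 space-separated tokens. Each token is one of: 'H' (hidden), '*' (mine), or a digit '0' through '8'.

H H H H H H
H H H H H H
H H H H H 1
H H H H H H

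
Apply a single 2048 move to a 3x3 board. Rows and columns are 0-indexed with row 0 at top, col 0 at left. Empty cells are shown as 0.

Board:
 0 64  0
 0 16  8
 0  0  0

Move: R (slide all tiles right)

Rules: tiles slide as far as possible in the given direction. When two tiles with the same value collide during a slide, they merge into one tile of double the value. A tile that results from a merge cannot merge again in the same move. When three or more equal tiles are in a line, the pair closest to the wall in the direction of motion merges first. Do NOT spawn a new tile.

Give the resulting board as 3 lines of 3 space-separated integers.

Slide right:
row 0: [0, 64, 0] -> [0, 0, 64]
row 1: [0, 16, 8] -> [0, 16, 8]
row 2: [0, 0, 0] -> [0, 0, 0]

Answer:  0  0 64
 0 16  8
 0  0  0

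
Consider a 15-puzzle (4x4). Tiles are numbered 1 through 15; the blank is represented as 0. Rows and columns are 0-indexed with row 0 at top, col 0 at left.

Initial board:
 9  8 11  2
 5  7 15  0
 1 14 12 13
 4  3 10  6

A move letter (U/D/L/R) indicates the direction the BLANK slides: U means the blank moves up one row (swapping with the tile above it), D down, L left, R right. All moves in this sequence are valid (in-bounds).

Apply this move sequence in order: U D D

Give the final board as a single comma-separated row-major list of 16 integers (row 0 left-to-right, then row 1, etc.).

After move 1 (U):
 9  8 11  0
 5  7 15  2
 1 14 12 13
 4  3 10  6

After move 2 (D):
 9  8 11  2
 5  7 15  0
 1 14 12 13
 4  3 10  6

After move 3 (D):
 9  8 11  2
 5  7 15 13
 1 14 12  0
 4  3 10  6

Answer: 9, 8, 11, 2, 5, 7, 15, 13, 1, 14, 12, 0, 4, 3, 10, 6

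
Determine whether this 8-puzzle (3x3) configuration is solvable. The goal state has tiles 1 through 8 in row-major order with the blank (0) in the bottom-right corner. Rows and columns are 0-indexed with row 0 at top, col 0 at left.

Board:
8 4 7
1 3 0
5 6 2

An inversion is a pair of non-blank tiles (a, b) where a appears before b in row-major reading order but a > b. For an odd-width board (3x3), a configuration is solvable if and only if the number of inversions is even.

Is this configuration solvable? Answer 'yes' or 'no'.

Answer: yes

Derivation:
Inversions (pairs i<j in row-major order where tile[i] > tile[j] > 0): 18
18 is even, so the puzzle is solvable.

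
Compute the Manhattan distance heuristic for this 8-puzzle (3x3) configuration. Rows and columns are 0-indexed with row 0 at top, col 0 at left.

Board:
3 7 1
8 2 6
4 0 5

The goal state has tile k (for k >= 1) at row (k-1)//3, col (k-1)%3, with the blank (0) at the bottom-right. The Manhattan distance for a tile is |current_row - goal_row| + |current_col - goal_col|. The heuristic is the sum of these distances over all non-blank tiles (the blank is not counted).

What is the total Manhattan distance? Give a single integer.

Tile 3: (0,0)->(0,2) = 2
Tile 7: (0,1)->(2,0) = 3
Tile 1: (0,2)->(0,0) = 2
Tile 8: (1,0)->(2,1) = 2
Tile 2: (1,1)->(0,1) = 1
Tile 6: (1,2)->(1,2) = 0
Tile 4: (2,0)->(1,0) = 1
Tile 5: (2,2)->(1,1) = 2
Sum: 2 + 3 + 2 + 2 + 1 + 0 + 1 + 2 = 13

Answer: 13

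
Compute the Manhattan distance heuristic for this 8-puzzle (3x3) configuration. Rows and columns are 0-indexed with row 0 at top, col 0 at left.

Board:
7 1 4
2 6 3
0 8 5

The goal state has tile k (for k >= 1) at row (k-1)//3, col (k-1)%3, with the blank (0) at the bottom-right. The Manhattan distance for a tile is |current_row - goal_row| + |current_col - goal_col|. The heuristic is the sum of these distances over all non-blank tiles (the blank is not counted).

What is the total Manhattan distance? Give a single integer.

Tile 7: at (0,0), goal (2,0), distance |0-2|+|0-0| = 2
Tile 1: at (0,1), goal (0,0), distance |0-0|+|1-0| = 1
Tile 4: at (0,2), goal (1,0), distance |0-1|+|2-0| = 3
Tile 2: at (1,0), goal (0,1), distance |1-0|+|0-1| = 2
Tile 6: at (1,1), goal (1,2), distance |1-1|+|1-2| = 1
Tile 3: at (1,2), goal (0,2), distance |1-0|+|2-2| = 1
Tile 8: at (2,1), goal (2,1), distance |2-2|+|1-1| = 0
Tile 5: at (2,2), goal (1,1), distance |2-1|+|2-1| = 2
Sum: 2 + 1 + 3 + 2 + 1 + 1 + 0 + 2 = 12

Answer: 12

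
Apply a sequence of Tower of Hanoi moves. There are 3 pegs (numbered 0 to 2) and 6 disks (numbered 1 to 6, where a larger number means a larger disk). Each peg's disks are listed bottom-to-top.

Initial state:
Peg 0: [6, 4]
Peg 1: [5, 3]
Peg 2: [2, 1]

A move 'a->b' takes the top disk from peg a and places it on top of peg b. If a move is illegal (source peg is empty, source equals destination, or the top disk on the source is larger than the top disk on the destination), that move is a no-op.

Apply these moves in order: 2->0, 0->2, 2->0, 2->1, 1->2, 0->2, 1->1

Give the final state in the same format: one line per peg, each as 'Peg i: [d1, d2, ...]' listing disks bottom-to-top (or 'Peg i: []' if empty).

Answer: Peg 0: [6, 4]
Peg 1: [5, 3]
Peg 2: [2, 1]

Derivation:
After move 1 (2->0):
Peg 0: [6, 4, 1]
Peg 1: [5, 3]
Peg 2: [2]

After move 2 (0->2):
Peg 0: [6, 4]
Peg 1: [5, 3]
Peg 2: [2, 1]

After move 3 (2->0):
Peg 0: [6, 4, 1]
Peg 1: [5, 3]
Peg 2: [2]

After move 4 (2->1):
Peg 0: [6, 4, 1]
Peg 1: [5, 3, 2]
Peg 2: []

After move 5 (1->2):
Peg 0: [6, 4, 1]
Peg 1: [5, 3]
Peg 2: [2]

After move 6 (0->2):
Peg 0: [6, 4]
Peg 1: [5, 3]
Peg 2: [2, 1]

After move 7 (1->1):
Peg 0: [6, 4]
Peg 1: [5, 3]
Peg 2: [2, 1]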